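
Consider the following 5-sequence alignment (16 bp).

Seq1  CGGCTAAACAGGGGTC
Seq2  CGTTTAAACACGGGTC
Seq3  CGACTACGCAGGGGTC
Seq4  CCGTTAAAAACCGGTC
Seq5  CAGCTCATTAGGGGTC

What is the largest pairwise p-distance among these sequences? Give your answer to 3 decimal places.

0.500

Pairwise Hamming distances:
  Seq1 vs Seq2: 3
  Seq1 vs Seq3: 3
  Seq1 vs Seq4: 5
  Seq1 vs Seq5: 4
  Seq2 vs Seq3: 5
  Seq2 vs Seq4: 4
  Seq2 vs Seq5: 7
  Seq3 vs Seq4: 8
  Seq3 vs Seq5: 6
  Seq4 vs Seq5: 7
The largest is 8 mismatches, between Seq3 and Seq4; p = 8/16 = 0.500.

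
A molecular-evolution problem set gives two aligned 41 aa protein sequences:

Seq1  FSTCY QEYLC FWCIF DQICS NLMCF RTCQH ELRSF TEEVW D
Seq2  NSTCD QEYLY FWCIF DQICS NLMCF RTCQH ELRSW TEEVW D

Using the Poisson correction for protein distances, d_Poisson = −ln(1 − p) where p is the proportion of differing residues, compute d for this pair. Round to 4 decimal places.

0.1027

The sequences differ at positions 1 (F/N), 5 (Y/D), 10 (C/Y), 35 (F/W).
p = 4/41 = 0.097561.
d = −ln(1 − 0.097561) = −ln(0.902439) = 0.1027.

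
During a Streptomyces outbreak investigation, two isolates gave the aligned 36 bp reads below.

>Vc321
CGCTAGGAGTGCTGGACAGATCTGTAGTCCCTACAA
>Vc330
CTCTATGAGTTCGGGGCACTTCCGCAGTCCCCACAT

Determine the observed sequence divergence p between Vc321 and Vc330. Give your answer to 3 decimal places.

0.306

The sequences differ at positions 2 (G/T), 6 (G/T), 11 (G/T), 13 (T/G), 16 (A/G), 19 (G/C), 20 (A/T), 23 (T/C), 25 (T/C), 32 (T/C), 36 (A/T).
There are 11 differences over 36 sites, so p = 11/36 = 0.306.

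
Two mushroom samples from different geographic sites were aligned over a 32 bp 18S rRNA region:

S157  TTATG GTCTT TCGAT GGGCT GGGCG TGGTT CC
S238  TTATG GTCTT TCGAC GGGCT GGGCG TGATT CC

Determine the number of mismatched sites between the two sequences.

The sequences differ at positions 15 (T/C), 28 (G/A).
That gives 2 mismatches out of 32 aligned sites, so the Hamming distance is 2.

2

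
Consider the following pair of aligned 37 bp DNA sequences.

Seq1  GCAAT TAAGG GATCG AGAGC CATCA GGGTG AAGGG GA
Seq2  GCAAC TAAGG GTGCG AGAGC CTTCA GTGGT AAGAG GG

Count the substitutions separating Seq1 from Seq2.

9

The sequences differ at positions 5 (T/C), 12 (A/T), 13 (T/G), 22 (A/T), 27 (G/T), 29 (T/G), 30 (G/T), 34 (G/A), 37 (A/G).
That gives 9 mismatches out of 37 aligned sites, so the Hamming distance is 9.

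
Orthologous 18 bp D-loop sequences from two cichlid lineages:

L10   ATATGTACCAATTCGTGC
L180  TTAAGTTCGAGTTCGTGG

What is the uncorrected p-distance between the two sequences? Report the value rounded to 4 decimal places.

The sequences differ at positions 1 (A/T), 4 (T/A), 7 (A/T), 9 (C/G), 11 (A/G), 18 (C/G).
There are 6 differences over 18 sites, so p = 6/18 = 0.3333.

0.3333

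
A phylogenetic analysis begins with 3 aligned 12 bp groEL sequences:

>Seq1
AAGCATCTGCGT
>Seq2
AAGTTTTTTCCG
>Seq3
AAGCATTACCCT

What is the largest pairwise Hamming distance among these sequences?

Pairwise Hamming distances:
  Seq1 vs Seq2: 6
  Seq1 vs Seq3: 4
  Seq2 vs Seq3: 5
The largest is 6, between Seq1 and Seq2.

6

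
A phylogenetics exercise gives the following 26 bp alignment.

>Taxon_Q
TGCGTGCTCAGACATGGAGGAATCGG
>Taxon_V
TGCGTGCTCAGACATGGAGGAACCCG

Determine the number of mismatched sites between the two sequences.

The sequences differ at positions 23 (T/C), 25 (G/C).
That gives 2 mismatches out of 26 aligned sites, so the Hamming distance is 2.

2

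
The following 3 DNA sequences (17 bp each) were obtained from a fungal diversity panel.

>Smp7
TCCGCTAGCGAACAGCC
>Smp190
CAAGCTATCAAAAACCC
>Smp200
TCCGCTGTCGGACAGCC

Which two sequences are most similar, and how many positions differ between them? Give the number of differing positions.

Pairwise Hamming distances:
  Smp7 vs Smp190: 7
  Smp7 vs Smp200: 3
  Smp190 vs Smp200: 8
The smallest is 3, between Smp7 and Smp200.

3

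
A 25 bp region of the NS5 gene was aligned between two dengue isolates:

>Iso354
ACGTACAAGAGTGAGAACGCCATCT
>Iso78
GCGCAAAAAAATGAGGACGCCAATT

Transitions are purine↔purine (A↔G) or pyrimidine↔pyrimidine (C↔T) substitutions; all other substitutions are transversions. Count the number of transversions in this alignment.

2

The sequences differ at positions 1 (A/G, transition), 4 (T/C, transition), 6 (C/A, transversion), 9 (G/A, transition), 11 (G/A, transition), 16 (A/G, transition), 23 (T/A, transversion), 24 (C/T, transition).
Of the 8 differences, 6 transitions and 2 transversions, so the answer is 2.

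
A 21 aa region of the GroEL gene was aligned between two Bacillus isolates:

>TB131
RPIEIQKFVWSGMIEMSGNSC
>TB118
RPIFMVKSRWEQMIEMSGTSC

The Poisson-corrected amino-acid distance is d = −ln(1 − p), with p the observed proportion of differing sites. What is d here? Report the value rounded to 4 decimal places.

0.4796

The sequences differ at positions 4 (E/F), 5 (I/M), 6 (Q/V), 8 (F/S), 9 (V/R), 11 (S/E), 12 (G/Q), 19 (N/T).
p = 8/21 = 0.380952.
d = −ln(1 − 0.380952) = −ln(0.619048) = 0.4796.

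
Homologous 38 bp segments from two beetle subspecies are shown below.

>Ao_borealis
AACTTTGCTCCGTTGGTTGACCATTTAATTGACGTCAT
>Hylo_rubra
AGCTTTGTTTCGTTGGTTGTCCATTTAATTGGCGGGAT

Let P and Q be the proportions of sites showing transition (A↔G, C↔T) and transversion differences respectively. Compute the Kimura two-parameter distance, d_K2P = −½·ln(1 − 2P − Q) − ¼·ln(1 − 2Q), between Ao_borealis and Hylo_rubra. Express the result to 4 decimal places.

The sequences differ at positions 2 (A/G, transition), 8 (C/T, transition), 10 (C/T, transition), 20 (A/T, transversion), 32 (A/G, transition), 35 (T/G, transversion), 36 (C/G, transversion).
Of the 7 differences, 4 transitions and 3 transversions over 38 sites: P = 4/38 = 0.105263, Q = 3/38 = 0.078947.
d = −0.5·ln(0.710527) − 0.25·ln(0.842106) = −0.5·(-0.341748) − 0.25·(-0.171849) = 0.2138.

0.2138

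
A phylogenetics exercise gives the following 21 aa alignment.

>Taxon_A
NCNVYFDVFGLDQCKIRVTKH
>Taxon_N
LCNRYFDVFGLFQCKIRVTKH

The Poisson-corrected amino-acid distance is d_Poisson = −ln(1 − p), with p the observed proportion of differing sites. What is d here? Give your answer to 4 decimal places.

Mismatches occur at site 1 (N↔L), site 4 (V↔R), site 12 (D↔F).
p = 3/21 = 0.142857.
d = −ln(1 − 0.142857) = −ln(0.857143) = 0.1542.

0.1542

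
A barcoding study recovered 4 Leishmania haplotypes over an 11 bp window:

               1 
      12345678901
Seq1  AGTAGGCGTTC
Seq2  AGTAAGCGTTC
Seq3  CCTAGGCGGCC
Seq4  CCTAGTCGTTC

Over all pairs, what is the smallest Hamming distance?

Pairwise Hamming distances:
  Seq1 vs Seq2: 1
  Seq1 vs Seq3: 4
  Seq1 vs Seq4: 3
  Seq2 vs Seq3: 5
  Seq2 vs Seq4: 4
  Seq3 vs Seq4: 3
The smallest is 1, between Seq1 and Seq2.

1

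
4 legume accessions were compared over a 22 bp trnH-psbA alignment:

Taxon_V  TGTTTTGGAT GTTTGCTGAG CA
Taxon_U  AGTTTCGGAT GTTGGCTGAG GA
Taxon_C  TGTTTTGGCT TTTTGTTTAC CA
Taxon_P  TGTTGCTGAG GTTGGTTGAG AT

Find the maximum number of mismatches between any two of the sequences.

Pairwise Hamming distances:
  Taxon_V vs Taxon_U: 4
  Taxon_V vs Taxon_C: 5
  Taxon_V vs Taxon_P: 8
  Taxon_U vs Taxon_C: 9
  Taxon_U vs Taxon_P: 7
  Taxon_C vs Taxon_P: 11
The largest is 11, between Taxon_C and Taxon_P.

11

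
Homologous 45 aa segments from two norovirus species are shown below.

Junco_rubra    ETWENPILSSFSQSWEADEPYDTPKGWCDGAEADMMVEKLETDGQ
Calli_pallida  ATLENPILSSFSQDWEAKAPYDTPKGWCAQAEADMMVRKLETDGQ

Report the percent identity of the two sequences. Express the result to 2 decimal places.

Mismatches occur at site 1 (E/A), site 3 (W/L), site 14 (S/D), site 18 (D/K), site 19 (E/A), site 29 (D/A), site 30 (G/Q), site 38 (E/R).
37 of the 45 sites match, so the percent identity is 37/45 × 100 = 82.22%.

82.22%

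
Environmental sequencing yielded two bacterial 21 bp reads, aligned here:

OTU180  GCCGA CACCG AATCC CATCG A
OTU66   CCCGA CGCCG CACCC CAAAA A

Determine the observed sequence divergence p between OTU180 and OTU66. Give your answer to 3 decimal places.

Differing sites — 1:G/C; 7:A/G; 11:A/C; 13:T/C; 18:T/A; 19:C/A; 20:G/A.
There are 7 differences over 21 sites, so p = 7/21 = 0.333.

0.333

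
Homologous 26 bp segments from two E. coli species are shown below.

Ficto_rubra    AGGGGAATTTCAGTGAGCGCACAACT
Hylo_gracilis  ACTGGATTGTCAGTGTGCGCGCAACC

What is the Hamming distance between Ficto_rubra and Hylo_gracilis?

7

Mismatches occur at site 2 (G↔C), site 3 (G↔T), site 7 (A↔T), site 9 (T↔G), site 16 (A↔T), site 21 (A↔G), site 26 (T↔C).
That gives 7 mismatches out of 26 aligned sites, so the Hamming distance is 7.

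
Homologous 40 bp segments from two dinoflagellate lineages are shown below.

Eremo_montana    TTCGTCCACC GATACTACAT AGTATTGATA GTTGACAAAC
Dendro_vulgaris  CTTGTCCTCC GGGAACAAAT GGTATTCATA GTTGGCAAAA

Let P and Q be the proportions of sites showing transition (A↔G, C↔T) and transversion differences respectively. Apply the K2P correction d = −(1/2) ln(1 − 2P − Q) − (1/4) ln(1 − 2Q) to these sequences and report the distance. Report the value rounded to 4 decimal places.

0.3881

Mismatches occur at site 1 (T→C, transition), site 3 (C→T, transition), site 8 (A→T, transversion), site 12 (A→G, transition), site 13 (T→G, transversion), site 15 (C→A, transversion), site 16 (T→C, transition), site 18 (C→A, transversion), site 21 (A→G, transition), site 27 (G→C, transversion), site 35 (A→G, transition), site 40 (C→A, transversion).
Of the 12 differences, 6 transitions and 6 transversions over 40 sites: P = 6/40 = 0.150000, Q = 6/40 = 0.150000.
d = −0.5·ln(0.550000) − 0.25·ln(0.700000) = −0.5·(-0.597837) − 0.25·(-0.356675) = 0.3881.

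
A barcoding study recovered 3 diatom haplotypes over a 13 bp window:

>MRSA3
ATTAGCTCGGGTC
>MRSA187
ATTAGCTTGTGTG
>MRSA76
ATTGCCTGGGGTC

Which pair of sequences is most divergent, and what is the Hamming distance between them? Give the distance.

Pairwise Hamming distances:
  MRSA3 vs MRSA187: 3
  MRSA3 vs MRSA76: 3
  MRSA187 vs MRSA76: 5
The largest is 5, between MRSA187 and MRSA76.

5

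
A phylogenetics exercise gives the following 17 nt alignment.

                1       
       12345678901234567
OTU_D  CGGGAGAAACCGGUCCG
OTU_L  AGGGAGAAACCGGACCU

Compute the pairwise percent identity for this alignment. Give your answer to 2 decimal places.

82.35%

Mismatches occur at site 1 (C↔A), site 14 (U↔A), site 17 (G↔U).
14 of the 17 sites match, so the percent identity is 14/17 × 100 = 82.35%.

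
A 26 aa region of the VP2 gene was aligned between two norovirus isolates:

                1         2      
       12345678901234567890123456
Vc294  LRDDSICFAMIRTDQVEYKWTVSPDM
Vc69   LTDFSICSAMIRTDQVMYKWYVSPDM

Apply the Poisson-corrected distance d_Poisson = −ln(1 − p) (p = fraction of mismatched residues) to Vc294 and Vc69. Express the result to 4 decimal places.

0.2136

Differing sites — 2:R/T; 4:D/F; 8:F/S; 17:E/M; 21:T/Y.
p = 5/26 = 0.192308.
d = −ln(1 − 0.192308) = −ln(0.807692) = 0.2136.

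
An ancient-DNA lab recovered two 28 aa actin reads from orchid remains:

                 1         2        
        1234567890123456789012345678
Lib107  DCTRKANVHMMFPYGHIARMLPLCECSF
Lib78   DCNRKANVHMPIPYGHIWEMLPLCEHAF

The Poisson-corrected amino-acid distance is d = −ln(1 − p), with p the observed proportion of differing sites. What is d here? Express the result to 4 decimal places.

Differing sites — 3:T/N; 11:M/P; 12:F/I; 18:A/W; 19:R/E; 26:C/H; 27:S/A.
p = 7/28 = 0.250000.
d = −ln(1 − 0.250000) = −ln(0.750000) = 0.2877.

0.2877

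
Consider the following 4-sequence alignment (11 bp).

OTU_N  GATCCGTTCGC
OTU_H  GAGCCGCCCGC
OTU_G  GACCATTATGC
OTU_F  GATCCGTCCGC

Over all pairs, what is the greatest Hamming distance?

Pairwise Hamming distances:
  OTU_N vs OTU_H: 3
  OTU_N vs OTU_G: 5
  OTU_N vs OTU_F: 1
  OTU_H vs OTU_G: 6
  OTU_H vs OTU_F: 2
  OTU_G vs OTU_F: 5
The largest is 6, between OTU_H and OTU_G.

6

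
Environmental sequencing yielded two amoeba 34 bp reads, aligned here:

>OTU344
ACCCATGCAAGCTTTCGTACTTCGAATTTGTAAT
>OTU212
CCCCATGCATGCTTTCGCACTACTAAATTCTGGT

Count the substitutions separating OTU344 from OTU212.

9

Differing sites — 1:A/C; 10:A/T; 18:T/C; 22:T/A; 24:G/T; 27:T/A; 30:G/C; 32:A/G; 33:A/G.
That gives 9 mismatches out of 34 aligned sites, so the Hamming distance is 9.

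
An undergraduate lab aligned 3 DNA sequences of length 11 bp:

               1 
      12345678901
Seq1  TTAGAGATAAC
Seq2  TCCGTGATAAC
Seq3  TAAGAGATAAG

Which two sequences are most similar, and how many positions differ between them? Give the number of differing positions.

Pairwise Hamming distances:
  Seq1 vs Seq2: 3
  Seq1 vs Seq3: 2
  Seq2 vs Seq3: 4
The smallest is 2, between Seq1 and Seq3.

2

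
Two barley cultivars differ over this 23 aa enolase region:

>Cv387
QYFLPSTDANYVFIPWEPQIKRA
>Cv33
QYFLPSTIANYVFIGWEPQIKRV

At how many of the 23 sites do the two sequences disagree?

The sequences differ at positions 8 (D/I), 15 (P/G), 23 (A/V).
That gives 3 mismatches out of 23 aligned sites, so the Hamming distance is 3.

3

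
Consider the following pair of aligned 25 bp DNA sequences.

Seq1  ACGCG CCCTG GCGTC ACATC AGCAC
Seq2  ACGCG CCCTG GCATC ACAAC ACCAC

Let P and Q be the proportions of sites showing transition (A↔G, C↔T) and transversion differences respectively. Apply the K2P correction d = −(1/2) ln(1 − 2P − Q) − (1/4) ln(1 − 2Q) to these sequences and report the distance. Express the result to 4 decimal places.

0.1308

The sequences differ at positions 13 (G/A, transition), 19 (T/A, transversion), 22 (G/C, transversion).
Of the 3 differences, 1 transition and 2 transversions over 25 sites: P = 1/25 = 0.040000, Q = 2/25 = 0.080000.
d = −0.5·ln(0.840000) − 0.25·ln(0.840000) = −0.5·(-0.174353) − 0.25·(-0.174353) = 0.1308.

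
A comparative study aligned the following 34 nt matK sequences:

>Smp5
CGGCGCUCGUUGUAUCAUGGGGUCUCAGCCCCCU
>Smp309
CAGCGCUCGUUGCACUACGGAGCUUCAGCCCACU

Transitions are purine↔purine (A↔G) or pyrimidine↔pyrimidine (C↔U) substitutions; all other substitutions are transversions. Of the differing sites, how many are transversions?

1

Differing sites — 2:G/A (Ti); 13:U/C (Ti); 15:U/C (Ti); 16:C/U (Ti); 18:U/C (Ti); 21:G/A (Ti); 23:U/C (Ti); 24:C/U (Ti); 32:C/A (Tv).
Of the 9 differences, 8 transitions and 1 transversion, so the answer is 1.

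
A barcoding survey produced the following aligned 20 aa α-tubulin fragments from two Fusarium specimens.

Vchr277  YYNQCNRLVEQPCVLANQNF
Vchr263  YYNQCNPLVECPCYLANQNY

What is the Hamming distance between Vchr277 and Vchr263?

4

Differing sites — 7:R/P; 11:Q/C; 14:V/Y; 20:F/Y.
That gives 4 mismatches out of 20 aligned sites, so the Hamming distance is 4.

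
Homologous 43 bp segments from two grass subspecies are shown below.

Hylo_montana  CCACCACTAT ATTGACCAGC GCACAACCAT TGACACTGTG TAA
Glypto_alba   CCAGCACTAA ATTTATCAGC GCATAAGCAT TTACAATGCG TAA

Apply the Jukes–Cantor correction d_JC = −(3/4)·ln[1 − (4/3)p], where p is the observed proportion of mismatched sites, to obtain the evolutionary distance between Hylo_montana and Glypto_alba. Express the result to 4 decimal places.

The sequences differ at positions 4 (C/G), 10 (T/A), 14 (G/T), 16 (C/T), 24 (C/T), 27 (C/G), 32 (G/T), 36 (C/A), 39 (T/C).
p = 9/43 = 0.209302.
d = −0.75 · ln(1 − (4/3)·0.209302) = −0.75 · ln(0.720931) = −0.75 · (-0.327212) = 0.2454.

0.2454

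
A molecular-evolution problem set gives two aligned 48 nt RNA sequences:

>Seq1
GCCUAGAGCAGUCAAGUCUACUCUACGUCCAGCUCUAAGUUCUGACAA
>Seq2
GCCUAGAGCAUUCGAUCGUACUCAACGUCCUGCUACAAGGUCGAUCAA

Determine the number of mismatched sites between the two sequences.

13

Differing sites — 11:G/U; 14:A/G; 16:G/U; 17:U/C; 18:C/G; 24:U/A; 31:A/U; 35:C/A; 36:U/C; 40:U/G; 43:U/G; 44:G/A; 45:A/U.
That gives 13 mismatches out of 48 aligned sites, so the Hamming distance is 13.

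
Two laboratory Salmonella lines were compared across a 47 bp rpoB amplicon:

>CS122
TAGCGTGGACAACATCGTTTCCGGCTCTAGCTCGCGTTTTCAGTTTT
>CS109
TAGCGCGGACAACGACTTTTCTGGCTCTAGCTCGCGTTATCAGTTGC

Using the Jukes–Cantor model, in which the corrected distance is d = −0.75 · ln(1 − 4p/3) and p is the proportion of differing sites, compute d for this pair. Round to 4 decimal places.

0.1931

Differing sites — 6:T/C; 14:A/G; 15:T/A; 17:G/T; 22:C/T; 39:T/A; 46:T/G; 47:T/C.
p = 8/47 = 0.170213.
d = −0.75 · ln(1 − (4/3)·0.170213) = −0.75 · ln(0.773049) = −0.75 · (-0.257413) = 0.1931.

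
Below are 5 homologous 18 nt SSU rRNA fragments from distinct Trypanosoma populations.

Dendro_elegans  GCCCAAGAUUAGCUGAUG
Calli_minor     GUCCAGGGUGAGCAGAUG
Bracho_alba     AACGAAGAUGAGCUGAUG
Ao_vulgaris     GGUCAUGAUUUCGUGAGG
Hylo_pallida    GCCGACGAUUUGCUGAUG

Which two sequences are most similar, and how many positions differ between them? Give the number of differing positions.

3

Pairwise Hamming distances:
  Dendro_elegans vs Calli_minor: 5
  Dendro_elegans vs Bracho_alba: 4
  Dendro_elegans vs Ao_vulgaris: 7
  Dendro_elegans vs Hylo_pallida: 3
  Calli_minor vs Bracho_alba: 6
  Calli_minor vs Ao_vulgaris: 10
  Calli_minor vs Hylo_pallida: 7
  Bracho_alba vs Ao_vulgaris: 10
  Bracho_alba vs Hylo_pallida: 5
  Ao_vulgaris vs Hylo_pallida: 7
The smallest is 3, between Dendro_elegans and Hylo_pallida.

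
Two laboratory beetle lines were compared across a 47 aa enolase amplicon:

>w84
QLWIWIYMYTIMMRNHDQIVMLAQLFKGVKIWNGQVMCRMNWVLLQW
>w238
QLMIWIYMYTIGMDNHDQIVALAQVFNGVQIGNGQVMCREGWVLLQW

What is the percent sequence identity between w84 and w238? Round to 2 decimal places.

78.72%

Mismatches occur at site 3 (W→M), site 12 (M→G), site 14 (R→D), site 21 (M→A), site 25 (L→V), site 27 (K→N), site 30 (K→Q), site 32 (W→G), site 40 (M→E), site 41 (N→G).
37 of the 47 sites match, so the percent identity is 37/47 × 100 = 78.72%.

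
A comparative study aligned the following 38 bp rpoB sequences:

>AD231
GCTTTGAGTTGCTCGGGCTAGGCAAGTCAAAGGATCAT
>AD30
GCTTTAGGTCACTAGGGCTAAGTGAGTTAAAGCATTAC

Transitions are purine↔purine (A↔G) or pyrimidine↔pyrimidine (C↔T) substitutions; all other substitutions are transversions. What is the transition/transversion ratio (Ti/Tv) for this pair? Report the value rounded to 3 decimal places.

5.000

The sequences differ at positions 6 (G/A, transition), 7 (A/G, transition), 10 (T/C, transition), 11 (G/A, transition), 14 (C/A, transversion), 21 (G/A, transition), 23 (C/T, transition), 24 (A/G, transition), 28 (C/T, transition), 33 (G/C, transversion), 36 (C/T, transition), 38 (T/C, transition).
Of the 12 differences, 10 transitions and 2 transversions, so Ti/Tv = 10/2 = 5.000.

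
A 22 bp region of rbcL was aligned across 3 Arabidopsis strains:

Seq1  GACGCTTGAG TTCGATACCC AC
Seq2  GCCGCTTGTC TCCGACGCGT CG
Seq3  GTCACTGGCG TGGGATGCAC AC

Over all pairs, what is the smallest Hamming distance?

Pairwise Hamming distances:
  Seq1 vs Seq2: 10
  Seq1 vs Seq3: 8
  Seq2 vs Seq3: 12
The smallest is 8, between Seq1 and Seq3.

8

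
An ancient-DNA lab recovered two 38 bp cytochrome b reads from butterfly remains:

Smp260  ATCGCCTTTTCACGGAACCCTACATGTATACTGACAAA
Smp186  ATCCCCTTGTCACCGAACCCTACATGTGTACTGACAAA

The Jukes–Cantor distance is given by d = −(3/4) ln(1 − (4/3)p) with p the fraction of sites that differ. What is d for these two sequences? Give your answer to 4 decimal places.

Mismatches occur at site 4 (G/C), site 9 (T/G), site 14 (G/C), site 28 (A/G).
p = 4/38 = 0.105263.
d = −0.75 · ln(1 − (4/3)·0.105263) = −0.75 · ln(0.859649) = −0.75 · (-0.151231) = 0.1134.

0.1134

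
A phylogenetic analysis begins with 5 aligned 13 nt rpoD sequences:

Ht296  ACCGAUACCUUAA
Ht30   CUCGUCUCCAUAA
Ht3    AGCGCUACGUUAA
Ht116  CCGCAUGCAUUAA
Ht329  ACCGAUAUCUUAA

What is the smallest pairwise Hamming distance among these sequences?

Pairwise Hamming distances:
  Ht296 vs Ht30: 6
  Ht296 vs Ht3: 3
  Ht296 vs Ht116: 5
  Ht296 vs Ht329: 1
  Ht30 vs Ht3: 7
  Ht30 vs Ht116: 8
  Ht30 vs Ht329: 7
  Ht3 vs Ht116: 7
  Ht3 vs Ht329: 4
  Ht116 vs Ht329: 6
The smallest is 1, between Ht296 and Ht329.

1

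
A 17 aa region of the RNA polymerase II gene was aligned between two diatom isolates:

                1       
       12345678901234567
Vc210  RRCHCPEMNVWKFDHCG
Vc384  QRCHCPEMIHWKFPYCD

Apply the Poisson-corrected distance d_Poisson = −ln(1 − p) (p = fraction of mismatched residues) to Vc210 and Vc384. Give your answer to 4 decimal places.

Mismatches occur at site 1 (R→Q), site 9 (N→I), site 10 (V→H), site 14 (D→P), site 15 (H→Y), site 17 (G→D).
p = 6/17 = 0.352941.
d = −ln(1 − 0.352941) = −ln(0.647059) = 0.4353.

0.4353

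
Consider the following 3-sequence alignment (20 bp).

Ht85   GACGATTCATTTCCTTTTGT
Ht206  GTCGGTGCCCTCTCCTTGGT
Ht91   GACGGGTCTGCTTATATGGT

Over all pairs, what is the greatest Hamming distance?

10

Pairwise Hamming distances:
  Ht85 vs Ht206: 9
  Ht85 vs Ht91: 9
  Ht206 vs Ht91: 10
The largest is 10, between Ht206 and Ht91.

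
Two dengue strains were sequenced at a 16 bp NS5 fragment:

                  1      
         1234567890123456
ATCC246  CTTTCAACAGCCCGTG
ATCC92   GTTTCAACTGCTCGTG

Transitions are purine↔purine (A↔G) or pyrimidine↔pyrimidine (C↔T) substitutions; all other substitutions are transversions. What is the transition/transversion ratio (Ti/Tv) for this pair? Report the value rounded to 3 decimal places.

0.500

Mismatches occur at site 1 (C↔G, transversion), site 9 (A↔T, transversion), site 12 (C↔T, transition).
Of the 3 differences, 1 transition and 2 transversions, so Ti/Tv = 1/2 = 0.500.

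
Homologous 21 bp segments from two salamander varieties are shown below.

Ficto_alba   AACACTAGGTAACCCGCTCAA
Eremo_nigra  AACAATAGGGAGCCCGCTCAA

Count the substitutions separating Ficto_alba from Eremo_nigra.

3

Differing sites — 5:C/A; 10:T/G; 12:A/G.
That gives 3 mismatches out of 21 aligned sites, so the Hamming distance is 3.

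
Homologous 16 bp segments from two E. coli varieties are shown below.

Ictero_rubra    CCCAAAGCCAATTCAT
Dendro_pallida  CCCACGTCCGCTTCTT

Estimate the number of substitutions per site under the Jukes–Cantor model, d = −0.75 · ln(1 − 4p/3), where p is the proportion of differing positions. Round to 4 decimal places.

0.5199

Mismatches occur at site 5 (A↔C), site 6 (A↔G), site 7 (G↔T), site 10 (A↔G), site 11 (A↔C), site 15 (A↔T).
p = 6/16 = 0.375000.
d = −0.75 · ln(1 − (4/3)·0.375000) = −0.75 · ln(0.500000) = −0.75 · (-0.693147) = 0.5199.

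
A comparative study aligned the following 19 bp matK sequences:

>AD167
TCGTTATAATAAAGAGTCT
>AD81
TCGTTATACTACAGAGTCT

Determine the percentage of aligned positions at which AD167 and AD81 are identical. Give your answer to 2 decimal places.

89.47%

Differing sites — 9:A/C; 12:A/C.
17 of the 19 sites match, so the percent identity is 17/19 × 100 = 89.47%.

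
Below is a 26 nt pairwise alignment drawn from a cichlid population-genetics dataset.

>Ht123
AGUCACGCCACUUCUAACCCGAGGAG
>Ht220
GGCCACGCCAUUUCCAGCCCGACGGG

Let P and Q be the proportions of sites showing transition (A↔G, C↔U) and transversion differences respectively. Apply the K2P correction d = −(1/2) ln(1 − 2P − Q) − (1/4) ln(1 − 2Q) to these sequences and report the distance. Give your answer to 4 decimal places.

Mismatches occur at site 1 (A/G, transition), site 3 (U/C, transition), site 11 (C/U, transition), site 15 (U/C, transition), site 17 (A/G, transition), site 23 (G/C, transversion), site 25 (A/G, transition).
Of the 7 differences, 6 transitions and 1 transversion over 26 sites: P = 6/26 = 0.230769, Q = 1/26 = 0.038462.
d = −0.5·ln(0.500000) − 0.25·ln(0.923076) = −0.5·(-0.693147) − 0.25·(-0.080044) = 0.3666.

0.3666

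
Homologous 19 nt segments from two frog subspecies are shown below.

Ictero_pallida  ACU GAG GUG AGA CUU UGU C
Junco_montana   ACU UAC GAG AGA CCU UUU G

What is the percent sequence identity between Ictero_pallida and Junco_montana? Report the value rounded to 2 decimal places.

68.42%

The sequences differ at positions 4 (G/U), 6 (G/C), 8 (U/A), 14 (U/C), 17 (G/U), 19 (C/G).
13 of the 19 sites match, so the percent identity is 13/19 × 100 = 68.42%.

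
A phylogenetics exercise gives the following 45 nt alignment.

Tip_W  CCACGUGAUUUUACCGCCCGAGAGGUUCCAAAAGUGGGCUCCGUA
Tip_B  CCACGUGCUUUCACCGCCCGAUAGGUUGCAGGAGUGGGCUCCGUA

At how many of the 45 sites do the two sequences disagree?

6

Mismatches occur at site 8 (A/C), site 12 (U/C), site 22 (G/U), site 28 (C/G), site 31 (A/G), site 32 (A/G).
That gives 6 mismatches out of 45 aligned sites, so the Hamming distance is 6.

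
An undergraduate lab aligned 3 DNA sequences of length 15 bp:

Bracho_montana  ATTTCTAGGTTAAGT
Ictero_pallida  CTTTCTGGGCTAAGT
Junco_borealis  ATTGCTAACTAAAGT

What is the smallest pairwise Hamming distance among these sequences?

3

Pairwise Hamming distances:
  Bracho_montana vs Ictero_pallida: 3
  Bracho_montana vs Junco_borealis: 4
  Ictero_pallida vs Junco_borealis: 7
The smallest is 3, between Bracho_montana and Ictero_pallida.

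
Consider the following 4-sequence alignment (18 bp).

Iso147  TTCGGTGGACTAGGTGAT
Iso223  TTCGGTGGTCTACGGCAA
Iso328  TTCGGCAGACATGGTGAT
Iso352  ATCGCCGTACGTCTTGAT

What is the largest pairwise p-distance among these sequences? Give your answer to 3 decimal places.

Pairwise Hamming distances:
  Iso147 vs Iso223: 5
  Iso147 vs Iso328: 4
  Iso147 vs Iso352: 8
  Iso223 vs Iso328: 9
  Iso223 vs Iso352: 11
  Iso328 vs Iso352: 7
The largest is 11 mismatches, between Iso223 and Iso352; p = 11/18 = 0.611.

0.611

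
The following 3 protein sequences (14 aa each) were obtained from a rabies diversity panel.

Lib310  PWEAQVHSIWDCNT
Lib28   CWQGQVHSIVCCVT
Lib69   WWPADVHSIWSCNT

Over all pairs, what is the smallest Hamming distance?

Pairwise Hamming distances:
  Lib310 vs Lib28: 6
  Lib310 vs Lib69: 4
  Lib28 vs Lib69: 7
The smallest is 4, between Lib310 and Lib69.

4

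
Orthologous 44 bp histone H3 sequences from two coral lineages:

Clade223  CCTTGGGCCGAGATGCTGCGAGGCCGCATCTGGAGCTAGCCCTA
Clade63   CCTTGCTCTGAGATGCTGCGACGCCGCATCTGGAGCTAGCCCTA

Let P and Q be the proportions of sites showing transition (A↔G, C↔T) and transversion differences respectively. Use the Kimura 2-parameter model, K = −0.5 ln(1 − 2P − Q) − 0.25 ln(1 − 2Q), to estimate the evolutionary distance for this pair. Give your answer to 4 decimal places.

The sequences differ at positions 6 (G/C, transversion), 7 (G/T, transversion), 9 (C/T, transition), 22 (G/C, transversion).
Of the 4 differences, 1 transition and 3 transversions over 44 sites: P = 1/44 = 0.022727, Q = 3/44 = 0.068182.
d = −0.5·ln(0.886364) − 0.25·ln(0.863636) = −0.5·(-0.120628) − 0.25·(-0.146604) = 0.0970.

0.0970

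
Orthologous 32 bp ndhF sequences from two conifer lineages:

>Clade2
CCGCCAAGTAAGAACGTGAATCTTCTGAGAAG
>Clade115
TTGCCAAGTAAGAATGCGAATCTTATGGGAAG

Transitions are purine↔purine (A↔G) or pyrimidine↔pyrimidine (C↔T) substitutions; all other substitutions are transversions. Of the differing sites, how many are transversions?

1

Mismatches occur at site 1 (C→T, transition), site 2 (C→T, transition), site 15 (C→T, transition), site 17 (T→C, transition), site 25 (C→A, transversion), site 28 (A→G, transition).
Of the 6 differences, 5 transitions and 1 transversion, so the answer is 1.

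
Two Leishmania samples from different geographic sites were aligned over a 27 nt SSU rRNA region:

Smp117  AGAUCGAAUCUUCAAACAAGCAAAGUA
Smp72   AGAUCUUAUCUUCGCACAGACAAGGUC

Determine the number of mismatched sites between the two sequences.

Differing sites — 6:G/U; 7:A/U; 14:A/G; 15:A/C; 19:A/G; 20:G/A; 24:A/G; 27:A/C.
That gives 8 mismatches out of 27 aligned sites, so the Hamming distance is 8.

8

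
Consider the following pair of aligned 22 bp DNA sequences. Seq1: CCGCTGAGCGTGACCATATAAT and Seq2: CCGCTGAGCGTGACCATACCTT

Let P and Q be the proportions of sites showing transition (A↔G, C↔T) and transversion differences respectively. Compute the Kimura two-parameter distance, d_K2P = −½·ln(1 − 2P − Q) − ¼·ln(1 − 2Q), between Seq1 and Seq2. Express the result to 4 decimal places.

The sequences differ at positions 19 (T/C, transition), 20 (A/C, transversion), 21 (A/T, transversion).
Of the 3 differences, 1 transition and 2 transversions over 22 sites: P = 1/22 = 0.045455, Q = 2/22 = 0.090909.
d = −0.5·ln(0.818181) − 0.25·ln(0.818182) = −0.5·(-0.200672) − 0.25·(-0.200670) = 0.1505.

0.1505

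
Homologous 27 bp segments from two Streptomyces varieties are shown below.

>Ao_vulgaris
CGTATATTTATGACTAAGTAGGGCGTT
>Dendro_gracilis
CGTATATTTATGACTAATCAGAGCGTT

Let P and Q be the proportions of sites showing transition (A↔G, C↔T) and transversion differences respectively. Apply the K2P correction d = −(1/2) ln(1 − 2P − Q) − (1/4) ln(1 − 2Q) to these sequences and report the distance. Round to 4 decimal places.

Differing sites — 18:G/T (Tv); 19:T/C (Ti); 22:G/A (Ti).
Of the 3 differences, 2 transitions and 1 transversion over 27 sites: P = 2/27 = 0.074074, Q = 1/27 = 0.037037.
d = −0.5·ln(0.814815) − 0.25·ln(0.925926) = −0.5·(-0.204794) − 0.25·(-0.076961) = 0.1216.

0.1216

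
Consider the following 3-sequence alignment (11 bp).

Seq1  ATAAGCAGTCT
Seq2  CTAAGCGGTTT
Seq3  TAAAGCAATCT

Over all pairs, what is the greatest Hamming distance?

5

Pairwise Hamming distances:
  Seq1 vs Seq2: 3
  Seq1 vs Seq3: 3
  Seq2 vs Seq3: 5
The largest is 5, between Seq2 and Seq3.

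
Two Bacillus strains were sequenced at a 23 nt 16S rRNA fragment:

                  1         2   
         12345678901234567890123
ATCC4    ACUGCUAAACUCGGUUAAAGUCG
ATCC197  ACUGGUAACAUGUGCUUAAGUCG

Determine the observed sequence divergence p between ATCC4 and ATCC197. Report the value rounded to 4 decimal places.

0.3043

The sequences differ at positions 5 (C/G), 9 (A/C), 10 (C/A), 12 (C/G), 13 (G/U), 15 (U/C), 17 (A/U).
There are 7 differences over 23 sites, so p = 7/23 = 0.3043.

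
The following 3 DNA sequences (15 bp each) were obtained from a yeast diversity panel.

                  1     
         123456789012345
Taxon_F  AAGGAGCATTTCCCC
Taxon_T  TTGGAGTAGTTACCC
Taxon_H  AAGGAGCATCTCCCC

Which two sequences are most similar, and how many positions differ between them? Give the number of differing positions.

Pairwise Hamming distances:
  Taxon_F vs Taxon_T: 5
  Taxon_F vs Taxon_H: 1
  Taxon_T vs Taxon_H: 6
The smallest is 1, between Taxon_F and Taxon_H.

1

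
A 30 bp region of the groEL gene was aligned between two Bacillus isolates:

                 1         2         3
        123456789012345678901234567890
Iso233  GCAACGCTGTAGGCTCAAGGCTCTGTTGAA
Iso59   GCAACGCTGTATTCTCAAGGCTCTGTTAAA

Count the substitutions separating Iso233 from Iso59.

3

The sequences differ at positions 12 (G/T), 13 (G/T), 28 (G/A).
That gives 3 mismatches out of 30 aligned sites, so the Hamming distance is 3.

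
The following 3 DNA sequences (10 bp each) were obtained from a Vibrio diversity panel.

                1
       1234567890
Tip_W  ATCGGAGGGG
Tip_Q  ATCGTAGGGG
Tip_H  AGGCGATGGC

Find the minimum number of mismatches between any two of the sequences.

1

Pairwise Hamming distances:
  Tip_W vs Tip_Q: 1
  Tip_W vs Tip_H: 5
  Tip_Q vs Tip_H: 6
The smallest is 1, between Tip_W and Tip_Q.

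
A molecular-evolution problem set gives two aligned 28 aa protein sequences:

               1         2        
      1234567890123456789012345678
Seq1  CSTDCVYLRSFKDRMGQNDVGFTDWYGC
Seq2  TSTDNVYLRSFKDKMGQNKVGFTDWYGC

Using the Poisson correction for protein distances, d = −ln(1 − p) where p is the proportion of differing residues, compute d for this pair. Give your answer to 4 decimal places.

0.1542

Mismatches occur at site 1 (C↔T), site 5 (C↔N), site 14 (R↔K), site 19 (D↔K).
p = 4/28 = 0.142857.
d = −ln(1 − 0.142857) = −ln(0.857143) = 0.1542.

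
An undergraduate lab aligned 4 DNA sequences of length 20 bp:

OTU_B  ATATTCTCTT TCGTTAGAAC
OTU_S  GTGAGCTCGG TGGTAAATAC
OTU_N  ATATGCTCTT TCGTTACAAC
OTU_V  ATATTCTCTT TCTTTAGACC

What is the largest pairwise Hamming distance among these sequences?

12

Pairwise Hamming distances:
  OTU_B vs OTU_S: 10
  OTU_B vs OTU_N: 2
  OTU_B vs OTU_V: 2
  OTU_S vs OTU_N: 9
  OTU_S vs OTU_V: 12
  OTU_N vs OTU_V: 4
The largest is 12, between OTU_S and OTU_V.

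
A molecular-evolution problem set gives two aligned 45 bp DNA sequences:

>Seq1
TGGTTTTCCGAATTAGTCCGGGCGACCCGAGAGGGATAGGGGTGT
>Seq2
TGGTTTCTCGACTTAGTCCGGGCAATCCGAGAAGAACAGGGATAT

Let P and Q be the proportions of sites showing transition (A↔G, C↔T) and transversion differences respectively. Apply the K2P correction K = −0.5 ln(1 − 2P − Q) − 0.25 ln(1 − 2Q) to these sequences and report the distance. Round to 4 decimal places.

0.2856

The sequences differ at positions 7 (T/C, transition), 8 (C/T, transition), 12 (A/C, transversion), 24 (G/A, transition), 26 (C/T, transition), 33 (G/A, transition), 35 (G/A, transition), 37 (T/C, transition), 42 (G/A, transition), 44 (G/A, transition).
Of the 10 differences, 9 transitions and 1 transversion over 45 sites: P = 9/45 = 0.200000, Q = 1/45 = 0.022222.
d = −0.5·ln(0.577778) − 0.25·ln(0.955556) = −0.5·(-0.548566) − 0.25·(-0.045462) = 0.2856.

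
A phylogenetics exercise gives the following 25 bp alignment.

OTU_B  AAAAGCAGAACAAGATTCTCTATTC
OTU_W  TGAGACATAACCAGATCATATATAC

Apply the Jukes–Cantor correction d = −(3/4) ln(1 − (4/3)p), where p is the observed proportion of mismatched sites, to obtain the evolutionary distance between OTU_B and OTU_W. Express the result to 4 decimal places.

The sequences differ at positions 1 (A/T), 2 (A/G), 4 (A/G), 5 (G/A), 8 (G/T), 12 (A/C), 17 (T/C), 18 (C/A), 20 (C/A), 24 (T/A).
p = 10/25 = 0.400000.
d = −0.75 · ln(1 − (4/3)·0.400000) = −0.75 · ln(0.466667) = −0.75 · (-0.762139) = 0.5716.

0.5716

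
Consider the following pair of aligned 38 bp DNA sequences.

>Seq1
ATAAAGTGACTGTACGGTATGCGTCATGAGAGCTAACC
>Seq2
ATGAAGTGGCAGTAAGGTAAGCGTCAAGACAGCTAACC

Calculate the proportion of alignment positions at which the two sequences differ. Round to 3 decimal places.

The sequences differ at positions 3 (A/G), 9 (A/G), 11 (T/A), 15 (C/A), 20 (T/A), 27 (T/A), 30 (G/C).
There are 7 differences over 38 sites, so p = 7/38 = 0.184.

0.184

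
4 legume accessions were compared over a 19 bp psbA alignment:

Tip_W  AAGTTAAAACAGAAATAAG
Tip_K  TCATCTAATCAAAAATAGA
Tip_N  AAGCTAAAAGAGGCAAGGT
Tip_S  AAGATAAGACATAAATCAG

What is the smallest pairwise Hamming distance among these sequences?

4

Pairwise Hamming distances:
  Tip_W vs Tip_K: 9
  Tip_W vs Tip_N: 8
  Tip_W vs Tip_S: 4
  Tip_K vs Tip_N: 14
  Tip_K vs Tip_S: 12
  Tip_N vs Tip_S: 10
The smallest is 4, between Tip_W and Tip_S.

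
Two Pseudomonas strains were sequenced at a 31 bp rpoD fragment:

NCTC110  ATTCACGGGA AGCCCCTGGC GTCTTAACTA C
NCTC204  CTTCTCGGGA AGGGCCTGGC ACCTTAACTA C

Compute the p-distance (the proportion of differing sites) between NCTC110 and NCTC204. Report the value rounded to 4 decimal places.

Differing sites — 1:A/C; 5:A/T; 13:C/G; 14:C/G; 21:G/A; 22:T/C.
There are 6 differences over 31 sites, so p = 6/31 = 0.1935.

0.1935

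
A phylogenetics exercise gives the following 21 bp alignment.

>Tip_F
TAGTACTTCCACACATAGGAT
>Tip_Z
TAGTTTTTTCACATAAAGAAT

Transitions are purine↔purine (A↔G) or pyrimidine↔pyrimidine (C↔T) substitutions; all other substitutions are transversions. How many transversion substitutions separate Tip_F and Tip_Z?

The sequences differ at positions 5 (A/T, transversion), 6 (C/T, transition), 9 (C/T, transition), 14 (C/T, transition), 16 (T/A, transversion), 19 (G/A, transition).
Of the 6 differences, 4 transitions and 2 transversions, so the answer is 2.

2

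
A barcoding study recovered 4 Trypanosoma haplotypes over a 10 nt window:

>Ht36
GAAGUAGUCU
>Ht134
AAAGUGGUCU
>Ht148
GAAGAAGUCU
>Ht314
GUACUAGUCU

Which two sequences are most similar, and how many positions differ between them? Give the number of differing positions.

Pairwise Hamming distances:
  Ht36 vs Ht134: 2
  Ht36 vs Ht148: 1
  Ht36 vs Ht314: 2
  Ht134 vs Ht148: 3
  Ht134 vs Ht314: 4
  Ht148 vs Ht314: 3
The smallest is 1, between Ht36 and Ht148.

1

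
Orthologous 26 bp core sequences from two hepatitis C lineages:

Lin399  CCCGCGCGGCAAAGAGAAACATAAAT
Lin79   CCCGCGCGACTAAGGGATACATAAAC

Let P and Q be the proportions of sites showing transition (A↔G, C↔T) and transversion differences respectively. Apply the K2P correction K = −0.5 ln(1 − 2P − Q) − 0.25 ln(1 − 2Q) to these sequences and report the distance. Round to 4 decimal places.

The sequences differ at positions 9 (G/A, transition), 11 (A/T, transversion), 15 (A/G, transition), 18 (A/T, transversion), 26 (T/C, transition).
Of the 5 differences, 3 transitions and 2 transversions over 26 sites: P = 3/26 = 0.115385, Q = 2/26 = 0.076923.
d = −0.5·ln(0.692307) − 0.25·ln(0.846154) = −0.5·(-0.367726) − 0.25·(-0.167054) = 0.2256.

0.2256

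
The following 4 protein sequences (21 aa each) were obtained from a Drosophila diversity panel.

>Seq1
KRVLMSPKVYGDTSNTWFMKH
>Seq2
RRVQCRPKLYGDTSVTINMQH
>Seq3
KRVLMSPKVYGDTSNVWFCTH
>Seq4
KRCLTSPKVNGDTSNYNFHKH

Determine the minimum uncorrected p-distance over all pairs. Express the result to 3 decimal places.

Pairwise Hamming distances:
  Seq1 vs Seq2: 9
  Seq1 vs Seq3: 3
  Seq1 vs Seq4: 6
  Seq2 vs Seq3: 11
  Seq2 vs Seq4: 13
  Seq3 vs Seq4: 7
The smallest is 3 mismatches, between Seq1 and Seq3; p = 3/21 = 0.143.

0.143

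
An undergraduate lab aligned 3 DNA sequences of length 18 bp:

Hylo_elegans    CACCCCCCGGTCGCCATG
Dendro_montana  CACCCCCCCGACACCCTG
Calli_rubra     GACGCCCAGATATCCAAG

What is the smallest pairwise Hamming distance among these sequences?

Pairwise Hamming distances:
  Hylo_elegans vs Dendro_montana: 4
  Hylo_elegans vs Calli_rubra: 7
  Dendro_montana vs Calli_rubra: 10
The smallest is 4, between Hylo_elegans and Dendro_montana.

4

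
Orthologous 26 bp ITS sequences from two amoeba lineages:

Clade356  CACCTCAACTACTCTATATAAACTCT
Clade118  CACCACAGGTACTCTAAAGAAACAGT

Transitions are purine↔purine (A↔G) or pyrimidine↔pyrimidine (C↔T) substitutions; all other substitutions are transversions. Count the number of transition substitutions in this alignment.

Differing sites — 5:T/A (Tv); 8:A/G (Ti); 9:C/G (Tv); 17:T/A (Tv); 19:T/G (Tv); 24:T/A (Tv); 25:C/G (Tv).
Of the 7 differences, 1 transition and 6 transversions, so the answer is 1.

1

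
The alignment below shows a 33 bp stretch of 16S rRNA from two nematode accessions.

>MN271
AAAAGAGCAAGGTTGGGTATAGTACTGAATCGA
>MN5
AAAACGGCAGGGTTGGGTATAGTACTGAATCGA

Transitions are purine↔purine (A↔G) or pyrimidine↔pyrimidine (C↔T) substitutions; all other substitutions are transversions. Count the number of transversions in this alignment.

The sequences differ at positions 5 (G/C, transversion), 6 (A/G, transition), 10 (A/G, transition).
Of the 3 differences, 2 transitions and 1 transversion, so the answer is 1.

1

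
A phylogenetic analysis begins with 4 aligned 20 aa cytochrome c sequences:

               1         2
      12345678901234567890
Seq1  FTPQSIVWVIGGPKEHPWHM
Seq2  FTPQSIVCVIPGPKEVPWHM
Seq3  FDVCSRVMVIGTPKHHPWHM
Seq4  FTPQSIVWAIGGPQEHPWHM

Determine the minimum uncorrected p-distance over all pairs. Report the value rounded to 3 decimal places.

Pairwise Hamming distances:
  Seq1 vs Seq2: 3
  Seq1 vs Seq3: 7
  Seq1 vs Seq4: 2
  Seq2 vs Seq3: 9
  Seq2 vs Seq4: 5
  Seq3 vs Seq4: 9
The smallest is 2 mismatches, between Seq1 and Seq4; p = 2/20 = 0.100.

0.100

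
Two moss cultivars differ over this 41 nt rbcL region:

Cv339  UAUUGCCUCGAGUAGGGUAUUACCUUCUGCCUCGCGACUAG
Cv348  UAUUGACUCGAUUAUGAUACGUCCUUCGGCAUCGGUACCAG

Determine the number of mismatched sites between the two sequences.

The sequences differ at positions 6 (C/A), 12 (G/U), 15 (G/U), 17 (G/A), 20 (U/C), 21 (U/G), 22 (A/U), 28 (U/G), 31 (C/A), 35 (C/G), 36 (G/U), 39 (U/C).
That gives 12 mismatches out of 41 aligned sites, so the Hamming distance is 12.

12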